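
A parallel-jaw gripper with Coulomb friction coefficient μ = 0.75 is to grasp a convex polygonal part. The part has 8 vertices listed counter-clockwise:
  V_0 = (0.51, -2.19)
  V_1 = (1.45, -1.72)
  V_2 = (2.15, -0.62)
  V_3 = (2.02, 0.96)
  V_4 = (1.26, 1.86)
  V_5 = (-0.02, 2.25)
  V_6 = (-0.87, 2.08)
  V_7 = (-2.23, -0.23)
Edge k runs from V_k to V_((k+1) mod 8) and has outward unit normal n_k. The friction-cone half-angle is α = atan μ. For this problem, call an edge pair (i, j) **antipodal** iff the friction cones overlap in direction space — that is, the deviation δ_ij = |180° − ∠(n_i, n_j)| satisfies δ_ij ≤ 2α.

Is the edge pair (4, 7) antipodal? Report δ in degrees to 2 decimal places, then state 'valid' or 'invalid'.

α = atan 0.75 = 36.87°;  2α = 73.74°
edge 4: e_4 = (-1.28, +0.39);  n_4 = (+0.2915, +0.9566)
edge 7: e_7 = (+2.74, -1.96);  n_7 = (-0.5818, -0.8133)
∠(n_4, n_7) = 161.37°
δ = |180° − 161.37°| = 18.63°
18.63° ≤ 2α = 73.74°  →  valid

δ = 18.63°, valid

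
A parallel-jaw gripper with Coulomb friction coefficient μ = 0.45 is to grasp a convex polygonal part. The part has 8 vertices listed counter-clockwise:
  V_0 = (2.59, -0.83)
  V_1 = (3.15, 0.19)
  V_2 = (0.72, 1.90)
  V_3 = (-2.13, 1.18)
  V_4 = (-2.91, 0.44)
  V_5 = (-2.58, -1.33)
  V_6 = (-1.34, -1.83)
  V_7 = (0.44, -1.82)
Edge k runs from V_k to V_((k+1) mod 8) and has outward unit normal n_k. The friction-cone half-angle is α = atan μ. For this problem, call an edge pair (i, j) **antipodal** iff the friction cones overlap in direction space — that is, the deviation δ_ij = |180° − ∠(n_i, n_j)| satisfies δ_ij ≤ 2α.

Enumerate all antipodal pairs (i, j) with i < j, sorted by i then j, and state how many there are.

count = 11; pairs: (0,2), (0,3), (0,4), (1,4), (1,5), (1,6), (2,5), (2,6), (2,7), (3,6), (3,7)

α = atan 0.45 = 24.23°;  2α = 48.46°
n_0 = (+0.8766, -0.4813)
n_1 = (+0.5755, +0.8178)
n_2 = (-0.2449, +0.9695)
n_3 = (-0.6883, +0.7255)
n_4 = (-0.9831, -0.1833)
n_5 = (-0.3740, -0.9274)
n_6 = (+0.0056, -1.0000)
n_7 = (+0.4183, -0.9083)
  (0,1): δ = 96.37°  ·
  (0,2): δ = 47.05°  ✓
  (0,3): δ = 17.74°  ✓
  (0,4): δ = 39.33°  ✓
  (0,5): δ = 96.81°  ·
  (0,6): δ = 119.09°  ·
  (0,7): δ = 143.49°  ·
  (1,2): δ = 130.69°  ·
  (1,3): δ = 101.37°  ·
  (1,4): δ = 44.30°  ✓
  (1,5): δ = 13.17°  ✓
  (1,6): δ = 35.46°  ✓
  (1,7): δ = 59.86°  ·
  (2,3): δ = 150.69°  ·
  (2,4): δ = 93.62°  ·
  (2,5): δ = 36.14°  ✓
  (2,6): δ = 13.86°  ✓
  (2,7): δ = 10.55°  ✓
  (3,4): δ = 122.93°  ·
  (3,5): δ = 65.45°  ·
  (3,6): δ = 43.17°  ✓
  (3,7): δ = 18.77°  ✓
  (4,5): δ = 122.52°  ·
  (4,6): δ = 100.24°  ·
  (4,7): δ = 75.84°  ·
  (5,6): δ = 157.72°  ·
  (5,7): δ = 133.32°  ·
  (6,7): δ = 155.60°  ·
antipodal pairs: 11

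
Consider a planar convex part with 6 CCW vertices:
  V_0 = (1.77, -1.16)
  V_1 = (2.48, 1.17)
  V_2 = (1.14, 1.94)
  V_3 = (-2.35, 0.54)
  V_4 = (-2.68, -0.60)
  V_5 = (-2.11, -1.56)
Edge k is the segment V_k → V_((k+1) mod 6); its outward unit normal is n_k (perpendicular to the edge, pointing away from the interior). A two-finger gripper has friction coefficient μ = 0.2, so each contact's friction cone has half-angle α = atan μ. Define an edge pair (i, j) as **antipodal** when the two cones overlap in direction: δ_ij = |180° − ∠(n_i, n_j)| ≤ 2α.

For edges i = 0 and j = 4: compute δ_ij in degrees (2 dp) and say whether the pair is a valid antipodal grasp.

δ = 47.65°, invalid

α = atan 0.2 = 11.31°;  2α = 22.62°
edge 0: e_0 = (+0.71, +2.33);  n_0 = (+0.9566, -0.2915)
edge 4: e_4 = (+0.57, -0.96);  n_4 = (-0.8599, -0.5105)
∠(n_0, n_4) = 132.35°
δ = |180° − 132.35°| = 47.65°
47.65° > 2α = 22.62°  →  invalid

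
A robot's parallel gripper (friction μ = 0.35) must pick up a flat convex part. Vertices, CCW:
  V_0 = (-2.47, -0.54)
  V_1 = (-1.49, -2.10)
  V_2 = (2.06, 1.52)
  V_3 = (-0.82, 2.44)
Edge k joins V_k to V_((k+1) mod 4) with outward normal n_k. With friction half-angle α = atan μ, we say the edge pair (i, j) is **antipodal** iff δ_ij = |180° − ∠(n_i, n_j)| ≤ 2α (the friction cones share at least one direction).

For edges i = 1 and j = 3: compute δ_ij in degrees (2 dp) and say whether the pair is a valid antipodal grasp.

α = atan 0.35 = 19.29°;  2α = 38.58°
edge 1: e_1 = (+3.55, +3.62);  n_1 = (+0.7140, -0.7002)
edge 3: e_3 = (-1.65, -2.98);  n_3 = (-0.8748, +0.4844)
∠(n_1, n_3) = 164.53°
δ = |180° − 164.53°| = 15.47°
15.47° ≤ 2α = 38.58°  →  valid

δ = 15.47°, valid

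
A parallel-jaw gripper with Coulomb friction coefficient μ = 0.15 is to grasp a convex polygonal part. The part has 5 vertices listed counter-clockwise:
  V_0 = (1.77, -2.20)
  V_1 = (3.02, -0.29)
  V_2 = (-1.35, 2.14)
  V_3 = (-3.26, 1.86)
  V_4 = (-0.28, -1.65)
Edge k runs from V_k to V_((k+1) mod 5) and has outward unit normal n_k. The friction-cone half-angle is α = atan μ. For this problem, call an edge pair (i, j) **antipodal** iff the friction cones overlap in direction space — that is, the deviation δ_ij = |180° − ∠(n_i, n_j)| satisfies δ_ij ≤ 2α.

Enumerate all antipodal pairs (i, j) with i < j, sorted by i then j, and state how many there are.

α = atan 0.15 = 8.53°;  2α = 17.06°
n_0 = (+0.8367, -0.5476)
n_1 = (+0.4860, +0.8740)
n_2 = (-0.1450, +0.9894)
n_3 = (-0.7623, -0.6472)
n_4 = (-0.2591, -0.9658)
  (0,1): δ = 85.87°  ·
  (0,2): δ = 48.46°  ·
  (0,3): δ = 73.53°  ·
  (0,4): δ = 108.18°  ·
  (1,2): δ = 142.58°  ·
  (1,3): δ = 20.59°  ·
  (1,4): δ = 14.06°  ✓
  (2,3): δ = 58.01°  ·
  (2,4): δ = 23.36°  ·
  (3,4): δ = 145.35°  ·
antipodal pairs: 1

count = 1; pairs: (1,4)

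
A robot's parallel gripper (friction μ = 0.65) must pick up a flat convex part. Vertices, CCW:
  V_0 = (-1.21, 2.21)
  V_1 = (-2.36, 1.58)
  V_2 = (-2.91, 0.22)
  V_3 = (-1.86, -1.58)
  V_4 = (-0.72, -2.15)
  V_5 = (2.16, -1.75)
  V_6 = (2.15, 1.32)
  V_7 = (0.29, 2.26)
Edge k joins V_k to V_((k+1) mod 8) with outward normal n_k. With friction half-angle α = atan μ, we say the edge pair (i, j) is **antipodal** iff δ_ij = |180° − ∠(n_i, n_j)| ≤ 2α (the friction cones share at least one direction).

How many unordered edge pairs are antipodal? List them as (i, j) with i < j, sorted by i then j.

α = atan 0.65 = 33.02°;  2α = 66.05°
n_0 = (-0.4805, +0.8770)
n_1 = (-0.9271, +0.3749)
n_2 = (-0.8638, -0.5039)
n_3 = (-0.4472, -0.8944)
n_4 = (+0.1376, -0.9905)
n_5 = (+1.0000, +0.0033)
n_6 = (+0.4510, +0.8925)
n_7 = (-0.0333, +0.9994)
  (0,1): δ = 140.73°  ·
  (0,2): δ = 88.46°  ·
  (0,3): δ = 55.28°  ✓
  (0,4): δ = 20.81°  ✓
  (0,5): δ = 61.47°  ✓
  (0,6): δ = 124.47°  ·
  (0,7): δ = 153.19°  ·
  (1,2): δ = 127.72°  ·
  (1,3): δ = 94.55°  ·
  (1,4): δ = 60.07°  ✓
  (1,5): δ = 22.21°  ✓
  (1,6): δ = 85.21°  ·
  (1,7): δ = 113.93°  ·
  (2,3): δ = 146.82°  ·
  (2,4): δ = 112.35°  ·
  (2,5): δ = 30.07°  ✓
  (2,6): δ = 32.93°  ✓
  (2,7): δ = 61.65°  ✓
  (3,4): δ = 145.53°  ·
  (3,5): δ = 63.25°  ✓
  (3,6): δ = 0.25°  ✓
  (3,7): δ = 28.47°  ✓
  (4,5): δ = 97.72°  ·
  (4,6): δ = 34.72°  ✓
  (4,7): δ = 6.00°  ✓
  (5,6): δ = 117.00°  ·
  (5,7): δ = 88.28°  ·
  (6,7): δ = 151.28°  ·
antipodal pairs: 13

count = 13; pairs: (0,3), (0,4), (0,5), (1,4), (1,5), (2,5), (2,6), (2,7), (3,5), (3,6), (3,7), (4,6), (4,7)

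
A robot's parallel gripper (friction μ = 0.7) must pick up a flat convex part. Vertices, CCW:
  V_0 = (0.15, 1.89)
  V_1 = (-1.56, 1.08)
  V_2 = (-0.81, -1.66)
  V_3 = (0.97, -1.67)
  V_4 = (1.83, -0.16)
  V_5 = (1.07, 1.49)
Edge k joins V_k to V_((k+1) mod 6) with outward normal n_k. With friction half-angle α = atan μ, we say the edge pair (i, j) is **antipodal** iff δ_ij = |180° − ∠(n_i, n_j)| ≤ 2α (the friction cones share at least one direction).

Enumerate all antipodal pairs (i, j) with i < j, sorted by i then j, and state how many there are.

α = atan 0.7 = 34.99°;  2α = 69.98°
n_0 = (-0.4281, +0.9037)
n_1 = (-0.9645, -0.2640)
n_2 = (-0.0056, -1.0000)
n_3 = (+0.8690, -0.4949)
n_4 = (+0.9083, +0.4184)
n_5 = (+0.3987, +0.9171)
  (0,1): δ = 100.04°  ·
  (0,2): δ = 25.67°  ✓
  (0,3): δ = 34.99°  ✓
  (0,4): δ = 89.38°  ·
  (0,5): δ = 131.16°  ·
  (1,2): δ = 105.63°  ·
  (1,3): δ = 44.97°  ✓
  (1,4): δ = 9.42°  ✓
  (1,5): δ = 51.19°  ✓
  (2,3): δ = 119.34°  ·
  (2,4): δ = 64.95°  ✓
  (2,5): δ = 23.18°  ✓
  (3,4): δ = 125.61°  ·
  (3,5): δ = 83.84°  ·
  (4,5): δ = 138.23°  ·
antipodal pairs: 7

count = 7; pairs: (0,2), (0,3), (1,3), (1,4), (1,5), (2,4), (2,5)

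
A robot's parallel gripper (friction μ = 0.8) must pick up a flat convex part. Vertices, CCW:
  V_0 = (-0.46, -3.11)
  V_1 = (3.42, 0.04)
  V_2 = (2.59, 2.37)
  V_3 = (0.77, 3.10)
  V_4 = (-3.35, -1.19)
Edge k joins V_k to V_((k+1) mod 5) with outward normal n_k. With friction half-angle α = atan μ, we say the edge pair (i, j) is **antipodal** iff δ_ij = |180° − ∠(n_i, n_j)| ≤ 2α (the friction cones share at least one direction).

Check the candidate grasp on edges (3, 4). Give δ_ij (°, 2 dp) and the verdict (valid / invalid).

δ = 79.76°, invalid

α = atan 0.8 = 38.66°;  2α = 77.32°
edge 3: e_3 = (-4.12, -4.29);  n_3 = (-0.7213, +0.6927)
edge 4: e_4 = (+2.89, -1.92);  n_4 = (-0.5534, -0.8329)
∠(n_3, n_4) = 100.24°
δ = |180° − 100.24°| = 79.76°
79.76° > 2α = 77.32°  →  invalid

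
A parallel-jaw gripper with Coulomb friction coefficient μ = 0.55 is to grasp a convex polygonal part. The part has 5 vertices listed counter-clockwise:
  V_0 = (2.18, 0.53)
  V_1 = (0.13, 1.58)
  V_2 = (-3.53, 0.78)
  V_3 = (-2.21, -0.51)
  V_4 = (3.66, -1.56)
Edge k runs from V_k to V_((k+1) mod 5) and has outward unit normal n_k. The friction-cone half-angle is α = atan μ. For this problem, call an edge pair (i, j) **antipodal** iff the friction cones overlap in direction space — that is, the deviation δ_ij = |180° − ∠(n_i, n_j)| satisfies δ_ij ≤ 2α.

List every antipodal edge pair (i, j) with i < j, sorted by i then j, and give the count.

count = 6; pairs: (0,2), (0,3), (1,2), (1,3), (2,4), (3,4)

α = atan 0.55 = 28.81°;  2α = 57.62°
n_0 = (+0.4559, +0.8900)
n_1 = (-0.2135, +0.9769)
n_2 = (-0.6989, -0.7152)
n_3 = (-0.1761, -0.9844)
n_4 = (+0.8161, +0.5779)
  (0,1): δ = 140.55°  ·
  (0,2): δ = 17.22°  ✓
  (0,3): δ = 16.98°  ✓
  (0,4): δ = 152.42°  ·
  (1,2): δ = 56.67°  ✓
  (1,3): δ = 22.47°  ✓
  (1,4): δ = 112.97°  ·
  (2,3): δ = 145.80°  ·
  (2,4): δ = 10.35°  ✓
  (3,4): δ = 44.55°  ✓
antipodal pairs: 6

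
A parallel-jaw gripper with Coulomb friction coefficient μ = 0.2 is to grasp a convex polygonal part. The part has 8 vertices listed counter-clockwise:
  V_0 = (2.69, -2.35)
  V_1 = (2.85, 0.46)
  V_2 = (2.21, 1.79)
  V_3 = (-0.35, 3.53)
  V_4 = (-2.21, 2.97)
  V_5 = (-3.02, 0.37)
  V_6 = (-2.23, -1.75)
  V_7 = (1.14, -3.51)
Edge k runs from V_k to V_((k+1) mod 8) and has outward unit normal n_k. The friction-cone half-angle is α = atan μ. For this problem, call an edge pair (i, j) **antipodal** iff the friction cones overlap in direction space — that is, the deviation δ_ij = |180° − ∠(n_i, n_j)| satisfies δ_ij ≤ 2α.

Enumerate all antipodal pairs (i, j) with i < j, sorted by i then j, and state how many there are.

α = atan 0.2 = 11.31°;  2α = 22.62°
n_0 = (+0.9984, -0.0568)
n_1 = (+0.9011, +0.4336)
n_2 = (+0.5621, +0.8270)
n_3 = (-0.2883, +0.9575)
n_4 = (-0.9547, +0.2974)
n_5 = (-0.9371, -0.3492)
n_6 = (-0.4629, -0.8864)
n_7 = (+0.5992, -0.8006)
  (0,1): δ = 151.04°  ·
  (0,2): δ = 120.94°  ·
  (0,3): δ = 69.99°  ·
  (0,4): δ = 14.04°  ✓
  (0,5): δ = 23.70°  ·
  (0,6): δ = 65.68°  ·
  (0,7): δ = 130.07°  ·
  (1,2): δ = 149.90°  ·
  (1,3): δ = 98.94°  ·
  (1,4): δ = 43.00°  ·
  (1,5): δ = 5.26°  ✓
  (1,6): δ = 36.73°  ·
  (1,7): δ = 101.11°  ·
  (2,3): δ = 129.04°  ·
  (2,4): δ = 73.10°  ·
  (2,5): δ = 35.36°  ·
  (2,6): δ = 6.63°  ✓
  (2,7): δ = 71.01°  ·
  (3,4): δ = 124.06°  ·
  (3,5): δ = 86.32°  ·
  (3,6): δ = 44.33°  ·
  (3,7): δ = 20.05°  ✓
  (4,5): δ = 142.26°  ·
  (4,6): δ = 100.27°  ·
  (4,7): δ = 35.89°  ·
  (5,6): δ = 138.01°  ·
  (5,7): δ = 73.63°  ·
  (6,7): δ = 115.61°  ·
antipodal pairs: 4

count = 4; pairs: (0,4), (1,5), (2,6), (3,7)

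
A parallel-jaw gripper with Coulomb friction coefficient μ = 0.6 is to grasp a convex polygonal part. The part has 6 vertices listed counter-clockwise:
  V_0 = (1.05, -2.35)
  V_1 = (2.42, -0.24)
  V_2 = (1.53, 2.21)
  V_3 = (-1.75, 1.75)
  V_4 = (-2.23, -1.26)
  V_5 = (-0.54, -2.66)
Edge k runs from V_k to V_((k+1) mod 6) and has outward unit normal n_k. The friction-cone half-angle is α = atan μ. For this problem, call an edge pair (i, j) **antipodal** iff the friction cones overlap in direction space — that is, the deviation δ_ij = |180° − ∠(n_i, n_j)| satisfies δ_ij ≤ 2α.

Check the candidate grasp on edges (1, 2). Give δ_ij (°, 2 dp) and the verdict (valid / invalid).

α = atan 0.6 = 30.96°;  2α = 61.93°
edge 1: e_1 = (-0.89, +2.45);  n_1 = (+0.9399, +0.3414)
edge 2: e_2 = (-3.28, -0.46);  n_2 = (-0.1389, +0.9903)
∠(n_1, n_2) = 78.02°
δ = |180° − 78.02°| = 101.98°
101.98° > 2α = 61.93°  →  invalid

δ = 101.98°, invalid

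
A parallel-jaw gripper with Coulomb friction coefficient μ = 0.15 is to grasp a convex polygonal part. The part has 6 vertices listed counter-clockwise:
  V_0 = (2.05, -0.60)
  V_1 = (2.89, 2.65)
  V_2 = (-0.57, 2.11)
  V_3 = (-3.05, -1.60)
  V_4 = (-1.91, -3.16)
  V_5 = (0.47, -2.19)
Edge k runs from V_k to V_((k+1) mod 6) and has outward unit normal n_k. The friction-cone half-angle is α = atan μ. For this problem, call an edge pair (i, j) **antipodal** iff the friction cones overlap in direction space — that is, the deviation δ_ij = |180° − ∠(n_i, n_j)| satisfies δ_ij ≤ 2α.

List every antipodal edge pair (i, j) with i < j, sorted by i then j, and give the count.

count = 2; pairs: (1,4), (2,5)

α = atan 0.15 = 8.53°;  2α = 17.06°
n_0 = (+0.9682, -0.2502)
n_1 = (-0.1542, +0.9880)
n_2 = (-0.8314, +0.5557)
n_3 = (-0.8074, -0.5900)
n_4 = (+0.3774, -0.9260)
n_5 = (+0.7093, -0.7049)
  (0,1): δ = 66.64°  ·
  (0,2): δ = 19.27°  ·
  (0,3): δ = 50.65°  ·
  (0,4): δ = 126.67°  ·
  (0,5): δ = 149.67°  ·
  (1,2): δ = 132.63°  ·
  (1,3): δ = 62.71°  ·
  (1,4): δ = 13.30°  ✓
  (1,5): δ = 36.31°  ·
  (2,3): δ = 110.08°  ·
  (2,4): δ = 34.06°  ·
  (2,5): δ = 11.06°  ✓
  (3,4): δ = 103.98°  ·
  (3,5): δ = 80.98°  ·
  (4,5): δ = 156.99°  ·
antipodal pairs: 2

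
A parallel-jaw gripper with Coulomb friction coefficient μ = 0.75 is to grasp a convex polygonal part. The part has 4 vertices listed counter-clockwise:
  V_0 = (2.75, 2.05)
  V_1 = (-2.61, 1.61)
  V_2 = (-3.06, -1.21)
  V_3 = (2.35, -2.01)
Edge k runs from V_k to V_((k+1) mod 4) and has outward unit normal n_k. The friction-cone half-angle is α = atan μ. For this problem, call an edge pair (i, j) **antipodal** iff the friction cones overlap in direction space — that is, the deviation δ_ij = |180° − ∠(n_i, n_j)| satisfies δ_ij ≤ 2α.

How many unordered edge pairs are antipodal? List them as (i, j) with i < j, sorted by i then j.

α = atan 0.75 = 36.87°;  2α = 73.74°
n_0 = (-0.0818, +0.9966)
n_1 = (-0.9875, +0.1576)
n_2 = (-0.1463, -0.9892)
n_3 = (+0.9952, -0.0980)
  (0,1): δ = 103.76°  ·
  (0,2): δ = 13.10°  ✓
  (0,3): δ = 79.68°  ·
  (1,2): δ = 89.35°  ·
  (1,3): δ = 3.44°  ✓
  (2,3): δ = 87.22°  ·
antipodal pairs: 2

count = 2; pairs: (0,2), (1,3)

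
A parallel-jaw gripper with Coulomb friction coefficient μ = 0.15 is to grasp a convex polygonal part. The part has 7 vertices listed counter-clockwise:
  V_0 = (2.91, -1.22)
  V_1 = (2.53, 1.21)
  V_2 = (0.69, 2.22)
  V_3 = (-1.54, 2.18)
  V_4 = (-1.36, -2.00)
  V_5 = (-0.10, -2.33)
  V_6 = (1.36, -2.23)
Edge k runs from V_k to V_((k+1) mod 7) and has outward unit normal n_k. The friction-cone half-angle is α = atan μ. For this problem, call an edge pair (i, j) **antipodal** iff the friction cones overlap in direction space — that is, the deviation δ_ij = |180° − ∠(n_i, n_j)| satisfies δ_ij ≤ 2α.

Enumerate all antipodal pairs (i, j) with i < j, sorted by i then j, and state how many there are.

count = 4; pairs: (0,3), (1,4), (2,4), (2,5)

α = atan 0.15 = 8.53°;  2α = 17.06°
n_0 = (+0.9880, +0.1545)
n_1 = (+0.4812, +0.8766)
n_2 = (-0.0179, +0.9998)
n_3 = (-0.9991, -0.0430)
n_4 = (-0.2534, -0.9674)
n_5 = (+0.0683, -0.9977)
n_6 = (+0.5459, -0.8378)
  (0,1): δ = 127.65°  ·
  (0,2): δ = 97.86°  ·
  (0,3): δ = 6.42°  ✓
  (0,4): δ = 66.44°  ·
  (0,5): δ = 85.03°  ·
  (0,6): δ = 114.20°  ·
  (1,2): δ = 150.21°  ·
  (1,3): δ = 58.77°  ·
  (1,4): δ = 14.09°  ✓
  (1,5): δ = 32.68°  ·
  (1,6): δ = 61.85°  ·
  (2,3): δ = 88.56°  ·
  (2,4): δ = 15.70°  ✓
  (2,5): δ = 2.89°  ✓
  (2,6): δ = 32.06°  ·
  (3,4): δ = 107.14°  ·
  (3,5): δ = 88.55°  ·
  (3,6): δ = 59.38°  ·
  (4,5): δ = 161.41°  ·
  (4,6): δ = 132.23°  ·
  (5,6): δ = 150.83°  ·
antipodal pairs: 4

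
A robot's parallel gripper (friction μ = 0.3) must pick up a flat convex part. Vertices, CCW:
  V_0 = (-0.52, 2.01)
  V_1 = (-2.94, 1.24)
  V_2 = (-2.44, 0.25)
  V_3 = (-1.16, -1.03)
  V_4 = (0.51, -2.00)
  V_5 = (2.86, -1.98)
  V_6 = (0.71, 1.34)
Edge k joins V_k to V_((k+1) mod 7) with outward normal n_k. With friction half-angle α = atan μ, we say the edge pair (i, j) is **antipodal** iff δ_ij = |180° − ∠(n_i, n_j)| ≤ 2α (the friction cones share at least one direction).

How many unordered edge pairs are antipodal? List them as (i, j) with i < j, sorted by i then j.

α = atan 0.3 = 16.70°;  2α = 33.40°
n_0 = (-0.3032, +0.9529)
n_1 = (-0.8926, -0.4508)
n_2 = (-0.7071, -0.7071)
n_3 = (-0.5023, -0.8647)
n_4 = (+0.0085, -1.0000)
n_5 = (+0.8394, +0.5436)
n_6 = (+0.4784, +0.8782)
  (0,1): δ = 80.85°  ·
  (0,2): δ = 62.65°  ·
  (0,3): δ = 47.80°  ·
  (0,4): δ = 17.16°  ✓
  (0,5): δ = 105.28°  ·
  (0,6): δ = 133.77°  ·
  (1,2): δ = 161.80°  ·
  (1,3): δ = 146.95°  ·
  (1,4): δ = 116.31°  ·
  (1,5): δ = 6.13°  ✓
  (1,6): δ = 34.63°  ·
  (2,3): δ = 165.15°  ·
  (2,4): δ = 134.51°  ·
  (2,5): δ = 12.07°  ✓
  (2,6): δ = 16.42°  ✓
  (3,4): δ = 149.36°  ·
  (3,5): δ = 26.92°  ✓
  (3,6): δ = 1.57°  ✓
  (4,5): δ = 57.56°  ·
  (4,6): δ = 29.07°  ✓
  (5,6): δ = 151.50°  ·
antipodal pairs: 7

count = 7; pairs: (0,4), (1,5), (2,5), (2,6), (3,5), (3,6), (4,6)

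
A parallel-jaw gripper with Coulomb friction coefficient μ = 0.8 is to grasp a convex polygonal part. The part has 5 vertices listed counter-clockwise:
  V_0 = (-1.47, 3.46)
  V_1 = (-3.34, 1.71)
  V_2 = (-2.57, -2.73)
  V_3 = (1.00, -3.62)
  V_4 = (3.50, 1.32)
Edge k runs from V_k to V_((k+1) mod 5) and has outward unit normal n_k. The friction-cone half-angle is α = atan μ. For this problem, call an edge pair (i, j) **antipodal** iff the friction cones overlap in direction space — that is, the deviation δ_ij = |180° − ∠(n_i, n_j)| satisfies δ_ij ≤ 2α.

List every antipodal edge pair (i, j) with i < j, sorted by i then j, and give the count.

α = atan 0.8 = 38.66°;  2α = 77.32°
n_0 = (-0.6833, +0.7301)
n_1 = (-0.9853, -0.1709)
n_2 = (-0.2419, -0.9703)
n_3 = (+0.8922, -0.4515)
n_4 = (+0.3955, +0.9185)
  (0,1): δ = 123.26°  ·
  (0,2): δ = 57.10°  ✓
  (0,3): δ = 20.06°  ✓
  (0,4): δ = 113.60°  ·
  (1,2): δ = 113.84°  ·
  (1,3): δ = 36.68°  ✓
  (1,4): δ = 56.87°  ✓
  (2,3): δ = 102.84°  ·
  (2,4): δ = 9.30°  ✓
  (3,4): δ = 86.45°  ·
antipodal pairs: 5

count = 5; pairs: (0,2), (0,3), (1,3), (1,4), (2,4)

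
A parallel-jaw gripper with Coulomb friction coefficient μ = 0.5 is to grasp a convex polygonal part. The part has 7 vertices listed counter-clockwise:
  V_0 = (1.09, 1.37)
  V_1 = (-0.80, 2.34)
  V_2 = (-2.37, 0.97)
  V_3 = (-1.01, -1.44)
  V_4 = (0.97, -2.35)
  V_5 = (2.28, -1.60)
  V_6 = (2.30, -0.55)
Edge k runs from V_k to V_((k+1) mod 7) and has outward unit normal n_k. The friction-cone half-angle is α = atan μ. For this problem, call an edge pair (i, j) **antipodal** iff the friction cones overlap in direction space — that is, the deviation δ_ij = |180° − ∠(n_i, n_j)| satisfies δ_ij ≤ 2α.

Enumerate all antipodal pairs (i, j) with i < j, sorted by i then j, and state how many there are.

count = 7; pairs: (0,2), (0,3), (1,4), (1,5), (2,5), (2,6), (3,6)

α = atan 0.5 = 26.57°;  2α = 53.13°
n_0 = (+0.4566, +0.8897)
n_1 = (-0.6575, +0.7535)
n_2 = (-0.8709, -0.4915)
n_3 = (-0.4176, -0.9086)
n_4 = (+0.4969, -0.8678)
n_5 = (+0.9998, -0.0190)
n_6 = (+0.8460, +0.5332)
  (0,1): δ = 111.72°  ·
  (0,2): δ = 33.40°  ✓
  (0,3): δ = 2.48°  ✓
  (0,4): δ = 56.96°  ·
  (0,5): δ = 116.08°  ·
  (0,6): δ = 149.39°  ·
  (1,2): δ = 101.67°  ·
  (1,3): δ = 65.79°  ·
  (1,4): δ = 11.32°  ✓
  (1,5): δ = 47.80°  ✓
  (1,6): δ = 81.11°  ·
  (2,3): δ = 144.12°  ·
  (2,4): δ = 89.64°  ·
  (2,5): δ = 30.53°  ✓
  (2,6): δ = 2.78°  ✓
  (3,4): δ = 125.52°  ·
  (3,5): δ = 66.41°  ·
  (3,6): δ = 33.10°  ✓
  (4,5): δ = 120.88°  ·
  (4,6): δ = 87.57°  ·
  (5,6): δ = 146.69°  ·
antipodal pairs: 7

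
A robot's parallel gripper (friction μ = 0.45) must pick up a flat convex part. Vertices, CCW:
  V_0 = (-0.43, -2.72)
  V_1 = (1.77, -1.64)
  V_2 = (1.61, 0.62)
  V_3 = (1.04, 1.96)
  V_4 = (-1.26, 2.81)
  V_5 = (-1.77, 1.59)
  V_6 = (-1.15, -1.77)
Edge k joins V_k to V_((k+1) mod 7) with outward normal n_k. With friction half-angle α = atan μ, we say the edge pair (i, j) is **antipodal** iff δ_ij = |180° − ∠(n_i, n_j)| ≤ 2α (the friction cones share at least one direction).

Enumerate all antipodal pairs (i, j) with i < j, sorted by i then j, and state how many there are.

count = 9; pairs: (0,3), (0,4), (1,4), (1,5), (1,6), (2,4), (2,5), (2,6), (3,6)

α = atan 0.45 = 24.23°;  2α = 48.46°
n_0 = (+0.4407, -0.8977)
n_1 = (+0.9975, +0.0706)
n_2 = (+0.9202, +0.3914)
n_3 = (+0.3467, +0.9380)
n_4 = (-0.9226, +0.3857)
n_5 = (-0.9834, -0.1815)
n_6 = (-0.7970, -0.6040)
  (0,1): δ = 112.10°  ·
  (0,2): δ = 93.10°  ·
  (0,3): δ = 46.43°  ✓
  (0,4): δ = 41.17°  ✓
  (0,5): δ = 74.31°  ·
  (0,6): δ = 101.01°  ·
  (1,2): δ = 161.01°  ·
  (1,3): δ = 114.33°  ·
  (1,4): δ = 26.74°  ✓
  (1,5): δ = 6.41°  ✓
  (1,6): δ = 33.11°  ✓
  (2,3): δ = 133.33°  ·
  (2,4): δ = 45.73°  ✓
  (2,5): δ = 12.59°  ✓
  (2,6): δ = 14.11°  ✓
  (3,4): δ = 92.40°  ·
  (3,5): δ = 59.26°  ·
  (3,6): δ = 32.56°  ✓
  (4,5): δ = 146.86°  ·
  (4,6): δ = 120.16°  ·
  (5,6): δ = 153.30°  ·
antipodal pairs: 9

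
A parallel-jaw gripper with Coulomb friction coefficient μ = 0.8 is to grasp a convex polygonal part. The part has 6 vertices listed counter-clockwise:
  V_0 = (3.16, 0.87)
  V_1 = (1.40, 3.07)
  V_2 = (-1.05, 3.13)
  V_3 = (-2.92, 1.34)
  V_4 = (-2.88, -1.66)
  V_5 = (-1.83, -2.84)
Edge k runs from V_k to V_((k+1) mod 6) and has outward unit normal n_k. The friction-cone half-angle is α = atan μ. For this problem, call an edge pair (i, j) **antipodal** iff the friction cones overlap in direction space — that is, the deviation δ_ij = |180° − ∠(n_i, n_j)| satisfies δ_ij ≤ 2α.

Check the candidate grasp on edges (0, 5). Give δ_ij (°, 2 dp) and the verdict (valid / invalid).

α = atan 0.8 = 38.66°;  2α = 77.32°
edge 0: e_0 = (-1.76, +2.20);  n_0 = (+0.7809, +0.6247)
edge 5: e_5 = (+4.99, +3.71);  n_5 = (+0.5966, -0.8025)
∠(n_0, n_5) = 92.03°
δ = |180° − 92.03°| = 87.97°
87.97° > 2α = 77.32°  →  invalid

δ = 87.97°, invalid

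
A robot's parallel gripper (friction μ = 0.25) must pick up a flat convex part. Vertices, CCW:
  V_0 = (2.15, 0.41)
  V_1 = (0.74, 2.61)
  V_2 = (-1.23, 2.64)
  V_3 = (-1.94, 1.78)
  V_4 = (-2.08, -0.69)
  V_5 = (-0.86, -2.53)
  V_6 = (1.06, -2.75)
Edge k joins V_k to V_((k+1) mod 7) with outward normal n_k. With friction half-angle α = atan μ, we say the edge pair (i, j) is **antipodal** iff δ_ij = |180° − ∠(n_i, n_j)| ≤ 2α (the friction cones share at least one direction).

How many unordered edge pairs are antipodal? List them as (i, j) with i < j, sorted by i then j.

α = atan 0.25 = 14.04°;  2α = 28.07°
n_0 = (+0.8419, +0.5396)
n_1 = (+0.0152, +0.9999)
n_2 = (-0.7712, +0.6366)
n_3 = (-0.9984, +0.0566)
n_4 = (-0.8334, -0.5526)
n_5 = (-0.1138, -0.9935)
n_6 = (+0.9453, -0.3261)
  (0,1): δ = 123.53°  ·
  (0,2): δ = 72.20°  ·
  (0,3): δ = 35.90°  ·
  (0,4): δ = 0.89°  ✓
  (0,5): δ = 50.81°  ·
  (0,6): δ = 128.31°  ·
  (1,2): δ = 128.67°  ·
  (1,3): δ = 92.37°  ·
  (1,4): δ = 55.58°  ·
  (1,5): δ = 5.66°  ✓
  (1,6): δ = 71.84°  ·
  (2,3): δ = 143.70°  ·
  (2,4): δ = 106.91°  ·
  (2,5): δ = 56.99°  ·
  (2,6): δ = 20.51°  ✓
  (3,4): δ = 143.21°  ·
  (3,5): δ = 93.29°  ·
  (3,6): δ = 15.79°  ✓
  (4,5): δ = 130.08°  ·
  (4,6): δ = 52.58°  ·
  (5,6): δ = 102.49°  ·
antipodal pairs: 4

count = 4; pairs: (0,4), (1,5), (2,6), (3,6)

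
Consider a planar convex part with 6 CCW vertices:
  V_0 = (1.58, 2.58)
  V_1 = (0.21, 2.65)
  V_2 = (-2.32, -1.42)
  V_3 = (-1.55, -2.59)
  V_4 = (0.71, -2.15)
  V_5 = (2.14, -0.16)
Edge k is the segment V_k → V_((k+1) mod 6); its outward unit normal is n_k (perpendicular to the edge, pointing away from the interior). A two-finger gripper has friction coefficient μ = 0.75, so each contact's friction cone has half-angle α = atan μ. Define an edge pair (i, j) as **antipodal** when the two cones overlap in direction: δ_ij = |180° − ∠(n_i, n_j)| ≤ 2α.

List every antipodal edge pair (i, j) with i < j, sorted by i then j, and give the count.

α = atan 0.75 = 36.87°;  2α = 73.74°
n_0 = (+0.0510, +0.9987)
n_1 = (-0.8493, +0.5279)
n_2 = (-0.8353, -0.5497)
n_3 = (+0.1911, -0.9816)
n_4 = (+0.8121, -0.5836)
n_5 = (+0.9797, +0.2002)
  (0,1): δ = 118.94°  ·
  (0,2): δ = 53.73°  ✓
  (0,3): δ = 13.94°  ✓
  (0,4): δ = 57.22°  ✓
  (0,5): δ = 104.48°  ·
  (1,2): δ = 114.78°  ·
  (1,3): δ = 47.12°  ✓
  (1,4): δ = 3.83°  ✓
  (1,5): δ = 43.42°  ✓
  (2,3): δ = 112.33°  ·
  (2,4): δ = 69.05°  ✓
  (2,5): δ = 21.80°  ✓
  (3,4): δ = 136.72°  ·
  (3,5): δ = 89.47°  ·
  (4,5): δ = 132.75°  ·
antipodal pairs: 8

count = 8; pairs: (0,2), (0,3), (0,4), (1,3), (1,4), (1,5), (2,4), (2,5)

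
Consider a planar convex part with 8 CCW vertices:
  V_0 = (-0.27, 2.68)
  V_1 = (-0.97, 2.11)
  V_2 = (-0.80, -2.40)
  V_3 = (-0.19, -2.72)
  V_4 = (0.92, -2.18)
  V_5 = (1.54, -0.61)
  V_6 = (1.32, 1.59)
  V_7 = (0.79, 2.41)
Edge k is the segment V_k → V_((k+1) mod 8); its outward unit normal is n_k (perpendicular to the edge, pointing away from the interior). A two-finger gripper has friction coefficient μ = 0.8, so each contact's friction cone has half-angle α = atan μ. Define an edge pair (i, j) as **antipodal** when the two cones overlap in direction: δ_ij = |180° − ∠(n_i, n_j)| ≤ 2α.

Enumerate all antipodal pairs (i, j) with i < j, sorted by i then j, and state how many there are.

count = 13; pairs: (0,2), (0,3), (0,4), (0,5), (1,3), (1,4), (1,5), (1,6), (1,7), (2,5), (2,6), (2,7), (3,7)

α = atan 0.8 = 38.66°;  2α = 77.32°
n_0 = (-0.6314, +0.7754)
n_1 = (-0.9993, -0.0377)
n_2 = (-0.4645, -0.8855)
n_3 = (+0.4375, -0.8992)
n_4 = (+0.9301, -0.3673)
n_5 = (+0.9950, +0.0995)
n_6 = (+0.8398, +0.5428)
n_7 = (+0.2468, +0.9691)
  (0,1): δ = 127.00°  ·
  (0,2): δ = 66.84°  ✓
  (0,3): δ = 13.21°  ✓
  (0,4): δ = 29.30°  ✓
  (0,5): δ = 56.56°  ✓
  (0,6): δ = 83.72°  ·
  (0,7): δ = 126.55°  ·
  (1,2): δ = 119.84°  ·
  (1,3): δ = 66.22°  ✓
  (1,4): δ = 23.71°  ✓
  (1,5): δ = 3.55°  ✓
  (1,6): δ = 30.72°  ✓
  (1,7): δ = 73.55°  ✓
  (2,3): δ = 126.38°  ·
  (2,4): δ = 83.87°  ·
  (2,5): δ = 56.61°  ✓
  (2,6): δ = 29.44°  ✓
  (2,7): δ = 13.39°  ✓
  (3,4): δ = 137.49°  ·
  (3,5): δ = 110.23°  ·
  (3,6): δ = 83.07°  ·
  (3,7): δ = 40.23°  ✓
  (4,5): δ = 152.74°  ·
  (4,6): δ = 125.57°  ·
  (4,7): δ = 82.74°  ·
  (5,6): δ = 152.83°  ·
  (5,7): δ = 110.00°  ·
  (6,7): δ = 137.17°  ·
antipodal pairs: 13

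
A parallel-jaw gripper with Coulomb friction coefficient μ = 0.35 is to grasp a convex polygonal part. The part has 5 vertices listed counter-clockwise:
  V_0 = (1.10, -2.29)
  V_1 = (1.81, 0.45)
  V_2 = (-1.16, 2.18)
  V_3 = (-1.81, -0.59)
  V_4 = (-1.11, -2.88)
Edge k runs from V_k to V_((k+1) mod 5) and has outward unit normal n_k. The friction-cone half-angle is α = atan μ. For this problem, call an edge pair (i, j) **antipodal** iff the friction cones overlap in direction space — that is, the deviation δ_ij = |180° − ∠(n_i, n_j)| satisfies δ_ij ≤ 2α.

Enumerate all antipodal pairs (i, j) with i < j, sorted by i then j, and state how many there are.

count = 2; pairs: (0,2), (0,3)

α = atan 0.35 = 19.29°;  2α = 38.58°
n_0 = (+0.9680, -0.2508)
n_1 = (+0.5033, +0.8641)
n_2 = (-0.9736, +0.2285)
n_3 = (-0.9563, -0.2923)
n_4 = (+0.2579, -0.9662)
  (0,1): δ = 105.69°  ·
  (0,2): δ = 1.32°  ✓
  (0,3): δ = 31.52°  ✓
  (0,4): δ = 119.47°  ·
  (1,2): δ = 72.99°  ·
  (1,3): δ = 42.78°  ·
  (1,4): δ = 45.17°  ·
  (2,3): δ = 149.80°  ·
  (2,4): δ = 61.85°  ·
  (3,4): δ = 92.05°  ·
antipodal pairs: 2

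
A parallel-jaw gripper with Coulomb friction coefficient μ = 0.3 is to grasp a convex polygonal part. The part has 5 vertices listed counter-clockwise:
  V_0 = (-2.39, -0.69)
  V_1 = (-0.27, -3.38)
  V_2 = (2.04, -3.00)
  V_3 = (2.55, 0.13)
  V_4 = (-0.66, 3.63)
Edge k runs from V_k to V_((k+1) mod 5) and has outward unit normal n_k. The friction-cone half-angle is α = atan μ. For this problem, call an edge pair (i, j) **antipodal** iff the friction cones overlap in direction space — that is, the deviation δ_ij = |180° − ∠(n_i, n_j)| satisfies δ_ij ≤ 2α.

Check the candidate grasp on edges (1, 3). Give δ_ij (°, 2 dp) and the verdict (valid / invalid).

α = atan 0.3 = 16.70°;  2α = 33.40°
edge 1: e_1 = (+2.31, +0.38);  n_1 = (+0.1623, -0.9867)
edge 3: e_3 = (-3.21, +3.50);  n_3 = (+0.7370, +0.6759)
∠(n_1, n_3) = 123.18°
δ = |180° − 123.18°| = 56.82°
56.82° > 2α = 33.40°  →  invalid

δ = 56.82°, invalid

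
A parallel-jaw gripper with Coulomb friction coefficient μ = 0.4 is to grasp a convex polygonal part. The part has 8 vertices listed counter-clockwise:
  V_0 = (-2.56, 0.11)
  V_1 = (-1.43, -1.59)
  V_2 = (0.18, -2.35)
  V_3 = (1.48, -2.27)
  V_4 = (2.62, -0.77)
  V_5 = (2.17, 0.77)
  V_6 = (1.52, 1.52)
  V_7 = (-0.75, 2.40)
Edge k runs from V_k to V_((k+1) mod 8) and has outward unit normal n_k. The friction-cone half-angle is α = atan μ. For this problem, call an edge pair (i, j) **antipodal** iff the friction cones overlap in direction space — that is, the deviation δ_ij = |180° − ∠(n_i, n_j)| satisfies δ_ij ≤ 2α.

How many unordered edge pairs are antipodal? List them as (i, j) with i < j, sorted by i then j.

count = 7; pairs: (0,4), (0,5), (0,6), (1,5), (1,6), (2,6), (3,7)

α = atan 0.4 = 21.80°;  2α = 43.60°
n_0 = (-0.8328, -0.5536)
n_1 = (-0.4269, -0.9043)
n_2 = (+0.0614, -0.9981)
n_3 = (+0.7962, -0.6051)
n_4 = (+0.9599, +0.2805)
n_5 = (+0.7557, +0.6549)
n_6 = (+0.3615, +0.9324)
n_7 = (-0.7845, +0.6201)
  (0,1): δ = 148.88°  ·
  (0,2): δ = 120.09°  ·
  (0,3): δ = 70.85°  ·
  (0,4): δ = 17.32°  ✓
  (0,5): δ = 7.30°  ✓
  (0,6): δ = 35.20°  ✓
  (0,7): δ = 108.07°  ·
  (1,2): δ = 151.21°  ·
  (1,3): δ = 101.97°  ·
  (1,4): δ = 48.44°  ·
  (1,5): δ = 23.82°  ✓
  (1,6): δ = 4.08°  ✓
  (1,7): δ = 76.95°  ·
  (2,3): δ = 130.76°  ·
  (2,4): δ = 77.23°  ·
  (2,5): δ = 52.61°  ·
  (2,6): δ = 24.71°  ✓
  (2,7): δ = 48.16°  ·
  (3,4): δ = 126.48°  ·
  (3,5): δ = 101.85°  ·
  (3,6): δ = 73.95°  ·
  (3,7): δ = 1.09°  ✓
  (4,5): δ = 155.37°  ·
  (4,6): δ = 127.48°  ·
  (4,7): δ = 54.61°  ·
  (5,6): δ = 152.10°  ·
  (5,7): δ = 79.24°  ·
  (6,7): δ = 107.13°  ·
antipodal pairs: 7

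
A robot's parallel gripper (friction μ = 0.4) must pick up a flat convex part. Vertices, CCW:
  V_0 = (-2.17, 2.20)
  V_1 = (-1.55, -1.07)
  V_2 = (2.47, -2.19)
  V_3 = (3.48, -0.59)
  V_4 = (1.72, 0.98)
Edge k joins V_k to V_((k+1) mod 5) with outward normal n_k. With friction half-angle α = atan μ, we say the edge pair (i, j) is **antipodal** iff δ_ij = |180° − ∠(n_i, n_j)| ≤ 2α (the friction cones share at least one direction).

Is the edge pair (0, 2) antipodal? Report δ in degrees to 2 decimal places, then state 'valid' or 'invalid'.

α = atan 0.4 = 21.80°;  2α = 43.60°
edge 0: e_0 = (+0.62, -3.27);  n_0 = (-0.9825, -0.1863)
edge 2: e_2 = (+1.01, +1.60);  n_2 = (+0.8456, -0.5338)
∠(n_0, n_2) = 137.00°
δ = |180° − 137.00°| = 43.00°
43.00° ≤ 2α = 43.60°  →  valid

δ = 43.00°, valid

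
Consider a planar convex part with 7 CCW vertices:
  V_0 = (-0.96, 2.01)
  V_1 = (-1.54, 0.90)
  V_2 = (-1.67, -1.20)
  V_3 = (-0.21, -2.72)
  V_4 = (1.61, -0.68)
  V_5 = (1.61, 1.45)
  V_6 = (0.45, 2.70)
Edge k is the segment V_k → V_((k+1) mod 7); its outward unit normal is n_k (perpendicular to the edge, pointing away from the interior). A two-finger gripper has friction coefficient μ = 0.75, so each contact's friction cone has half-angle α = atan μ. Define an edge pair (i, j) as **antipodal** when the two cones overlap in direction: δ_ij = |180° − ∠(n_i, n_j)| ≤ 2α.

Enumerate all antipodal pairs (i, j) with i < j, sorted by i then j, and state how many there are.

count = 11; pairs: (0,3), (0,4), (0,5), (1,3), (1,4), (1,5), (2,4), (2,5), (2,6), (3,6), (4,6)

α = atan 0.75 = 36.87°;  2α = 73.74°
n_0 = (-0.8863, +0.4631)
n_1 = (-0.9981, +0.0618)
n_2 = (-0.7212, -0.6927)
n_3 = (+0.7462, -0.6657)
n_4 = (+1.0000, -0.0000)
n_5 = (+0.7330, +0.6802)
n_6 = (-0.4396, +0.8982)
  (0,1): δ = 155.95°  ·
  (0,2): δ = 108.57°  ·
  (0,3): δ = 14.15°  ✓
  (0,4): δ = 27.59°  ✓
  (0,5): δ = 70.45°  ✓
  (0,6): δ = 143.66°  ·
  (1,2): δ = 132.61°  ·
  (1,3): δ = 38.20°  ✓
  (1,4): δ = 3.54°  ✓
  (1,5): δ = 46.40°  ✓
  (1,6): δ = 119.62°  ·
  (2,3): δ = 85.58°  ·
  (2,4): δ = 43.85°  ✓
  (2,5): δ = 0.99°  ✓
  (2,6): δ = 72.23°  ✓
  (3,4): δ = 138.26°  ·
  (3,5): δ = 95.40°  ·
  (3,6): δ = 22.19°  ✓
  (4,5): δ = 137.14°  ·
  (4,6): δ = 63.92°  ✓
  (5,6): δ = 106.79°  ·
antipodal pairs: 11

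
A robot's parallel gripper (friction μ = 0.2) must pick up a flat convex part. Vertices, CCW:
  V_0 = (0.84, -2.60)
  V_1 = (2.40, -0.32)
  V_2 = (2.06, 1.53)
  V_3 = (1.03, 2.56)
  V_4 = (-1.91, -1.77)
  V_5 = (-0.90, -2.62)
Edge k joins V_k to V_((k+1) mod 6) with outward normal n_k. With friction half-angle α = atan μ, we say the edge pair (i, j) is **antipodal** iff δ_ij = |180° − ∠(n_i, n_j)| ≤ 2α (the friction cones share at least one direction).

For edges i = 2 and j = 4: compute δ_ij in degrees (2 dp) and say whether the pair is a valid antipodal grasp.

α = atan 0.2 = 11.31°;  2α = 22.62°
edge 2: e_2 = (-1.03, +1.03);  n_2 = (+0.7071, +0.7071)
edge 4: e_4 = (+1.01, -0.85);  n_4 = (-0.6439, -0.7651)
∠(n_2, n_4) = 175.08°
δ = |180° − 175.08°| = 4.92°
4.92° ≤ 2α = 22.62°  →  valid

δ = 4.92°, valid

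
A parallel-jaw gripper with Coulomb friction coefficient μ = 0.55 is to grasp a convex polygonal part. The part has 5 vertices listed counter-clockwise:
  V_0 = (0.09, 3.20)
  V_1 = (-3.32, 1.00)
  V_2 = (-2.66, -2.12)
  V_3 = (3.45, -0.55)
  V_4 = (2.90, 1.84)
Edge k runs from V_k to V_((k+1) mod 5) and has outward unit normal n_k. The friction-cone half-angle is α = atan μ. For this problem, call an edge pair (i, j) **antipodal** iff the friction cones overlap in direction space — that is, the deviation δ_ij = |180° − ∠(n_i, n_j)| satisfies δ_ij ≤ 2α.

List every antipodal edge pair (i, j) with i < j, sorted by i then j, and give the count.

count = 4; pairs: (0,2), (1,3), (1,4), (2,4)

α = atan 0.55 = 28.81°;  2α = 57.62°
n_0 = (-0.5421, +0.8403)
n_1 = (-0.9783, -0.2070)
n_2 = (+0.2489, -0.9685)
n_3 = (+0.9745, +0.2243)
n_4 = (+0.4356, +0.9001)
  (0,1): δ = 110.88°  ·
  (0,2): δ = 18.42°  ✓
  (0,3): δ = 70.13°  ·
  (0,4): δ = 121.35°  ·
  (1,2): δ = 87.53°  ·
  (1,3): δ = 1.02°  ✓
  (1,4): δ = 52.23°  ✓
  (2,3): δ = 91.45°  ·
  (2,4): δ = 40.24°  ✓
  (3,4): δ = 128.79°  ·
antipodal pairs: 4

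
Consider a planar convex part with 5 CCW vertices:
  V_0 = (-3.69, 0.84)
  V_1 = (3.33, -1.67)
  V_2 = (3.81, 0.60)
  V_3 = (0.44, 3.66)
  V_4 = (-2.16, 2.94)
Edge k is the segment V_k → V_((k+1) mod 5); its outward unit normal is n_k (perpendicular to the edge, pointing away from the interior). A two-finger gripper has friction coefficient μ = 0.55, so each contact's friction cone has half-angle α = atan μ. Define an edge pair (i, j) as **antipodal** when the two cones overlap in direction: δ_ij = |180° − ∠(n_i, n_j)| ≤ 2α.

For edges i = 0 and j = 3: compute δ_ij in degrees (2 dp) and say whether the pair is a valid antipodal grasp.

δ = 35.15°, valid

α = atan 0.55 = 28.81°;  2α = 57.62°
edge 0: e_0 = (+7.02, -2.51);  n_0 = (-0.3367, -0.9416)
edge 3: e_3 = (-2.60, -0.72);  n_3 = (-0.2669, +0.9637)
∠(n_0, n_3) = 144.85°
δ = |180° − 144.85°| = 35.15°
35.15° ≤ 2α = 57.62°  →  valid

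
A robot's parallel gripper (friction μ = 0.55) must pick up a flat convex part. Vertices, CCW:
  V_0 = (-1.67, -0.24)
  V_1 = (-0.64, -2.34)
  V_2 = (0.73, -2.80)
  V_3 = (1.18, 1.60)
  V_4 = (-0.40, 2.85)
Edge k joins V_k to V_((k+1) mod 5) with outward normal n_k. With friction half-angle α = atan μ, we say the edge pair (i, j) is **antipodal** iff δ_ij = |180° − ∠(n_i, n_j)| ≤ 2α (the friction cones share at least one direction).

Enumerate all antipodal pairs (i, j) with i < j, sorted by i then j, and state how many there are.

count = 4; pairs: (0,2), (0,3), (1,3), (2,4)

α = atan 0.55 = 28.81°;  2α = 57.62°
n_0 = (-0.8978, -0.4404)
n_1 = (-0.3183, -0.9480)
n_2 = (+0.9948, -0.1017)
n_3 = (+0.6204, +0.7842)
n_4 = (-0.9249, +0.3801)
  (0,1): δ = 134.69°  ·
  (0,2): δ = 31.97°  ✓
  (0,3): δ = 25.52°  ✓
  (0,4): δ = 131.53°  ·
  (1,2): δ = 77.28°  ·
  (1,3): δ = 19.79°  ✓
  (1,4): δ = 86.22°  ·
  (2,3): δ = 122.51°  ·
  (2,4): δ = 16.50°  ✓
  (3,4): δ = 73.99°  ·
antipodal pairs: 4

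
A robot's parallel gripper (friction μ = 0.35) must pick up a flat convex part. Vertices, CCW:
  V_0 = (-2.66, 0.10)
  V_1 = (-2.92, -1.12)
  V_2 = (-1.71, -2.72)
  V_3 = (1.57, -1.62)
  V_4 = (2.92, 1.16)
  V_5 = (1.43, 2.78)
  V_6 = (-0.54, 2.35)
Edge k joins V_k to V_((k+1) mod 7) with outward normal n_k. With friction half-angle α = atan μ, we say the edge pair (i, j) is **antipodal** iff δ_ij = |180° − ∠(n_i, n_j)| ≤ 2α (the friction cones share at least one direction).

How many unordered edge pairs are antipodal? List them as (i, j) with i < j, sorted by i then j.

α = atan 0.35 = 19.29°;  2α = 38.58°
n_0 = (-0.9780, +0.2084)
n_1 = (-0.7976, -0.6032)
n_2 = (+0.3180, -0.9481)
n_3 = (+0.8995, -0.4368)
n_4 = (+0.7360, +0.6770)
n_5 = (-0.2133, +0.9770)
n_6 = (-0.7278, +0.6858)
  (0,1): δ = 130.87°  ·
  (0,2): δ = 59.43°  ·
  (0,3): δ = 13.87°  ✓
  (0,4): δ = 54.64°  ·
  (0,5): δ = 114.34°  ·
  (0,6): δ = 148.73°  ·
  (1,2): δ = 108.56°  ·
  (1,3): δ = 63.00°  ·
  (1,4): δ = 5.51°  ✓
  (1,5): δ = 65.21°  ·
  (1,6): δ = 99.61°  ·
  (2,3): δ = 134.44°  ·
  (2,4): δ = 65.93°  ·
  (2,5): δ = 6.23°  ✓
  (2,6): δ = 28.16°  ✓
  (3,4): δ = 111.49°  ·
  (3,5): δ = 51.79°  ·
  (3,6): δ = 17.39°  ✓
  (4,5): δ = 120.29°  ·
  (4,6): δ = 85.90°  ·
  (5,6): δ = 145.61°  ·
antipodal pairs: 5

count = 5; pairs: (0,3), (1,4), (2,5), (2,6), (3,6)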